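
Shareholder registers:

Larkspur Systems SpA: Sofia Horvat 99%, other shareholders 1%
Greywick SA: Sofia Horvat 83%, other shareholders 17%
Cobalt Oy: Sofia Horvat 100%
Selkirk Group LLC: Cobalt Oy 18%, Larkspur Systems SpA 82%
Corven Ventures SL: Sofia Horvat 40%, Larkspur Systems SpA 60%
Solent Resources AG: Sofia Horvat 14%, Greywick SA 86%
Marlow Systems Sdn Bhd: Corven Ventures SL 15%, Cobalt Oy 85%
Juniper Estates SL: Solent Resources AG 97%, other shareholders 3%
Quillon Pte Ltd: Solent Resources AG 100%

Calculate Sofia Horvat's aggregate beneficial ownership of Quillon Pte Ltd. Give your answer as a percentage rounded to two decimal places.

Sofia reaches Quillon along 2 paths.
Via Solent: 14% × 100% = 14%.
Via Greywick → Solent: 83% × 86% × 100% = 71.38%.
Total: 14% + 71.38% = 85.38%.

85.38%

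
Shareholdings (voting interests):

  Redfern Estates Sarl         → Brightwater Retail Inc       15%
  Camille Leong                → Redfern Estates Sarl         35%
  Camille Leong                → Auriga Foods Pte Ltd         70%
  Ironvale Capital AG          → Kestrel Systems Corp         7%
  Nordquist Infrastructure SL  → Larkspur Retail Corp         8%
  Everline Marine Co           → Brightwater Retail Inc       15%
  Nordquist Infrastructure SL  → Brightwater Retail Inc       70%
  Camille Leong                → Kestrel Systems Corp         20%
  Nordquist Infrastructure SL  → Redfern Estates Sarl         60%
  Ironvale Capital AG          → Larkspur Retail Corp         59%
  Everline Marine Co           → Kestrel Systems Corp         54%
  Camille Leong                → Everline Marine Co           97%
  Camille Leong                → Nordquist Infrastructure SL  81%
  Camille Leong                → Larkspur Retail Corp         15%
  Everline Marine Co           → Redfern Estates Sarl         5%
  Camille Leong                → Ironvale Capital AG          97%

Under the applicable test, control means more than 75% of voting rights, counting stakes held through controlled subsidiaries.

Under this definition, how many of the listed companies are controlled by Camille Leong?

7

Camille holds 97% of Everline, so Camille controls Everline.
Camille holds 81% of Nordquist, so Camille controls Nordquist.
Camille and Nordquist and Everline together hold 35% + 60% + 5% = 100% of Redfern, so Camille controls Redfern.
Camille holds 97% of Ironvale, so Camille controls Ironvale.
Ironvale and Everline and Camille together hold 7% + 54% + 20% = 81% of Kestrel, so Camille controls Kestrel.
Everline and Redfern and Nordquist together hold 15% + 15% + 70% = 100% of Brightwater, so Camille controls Brightwater.
Ironvale and Camille and Nordquist together hold 59% + 15% + 8% = 82% of Larkspur, so Camille controls Larkspur.
No other company's threshold is met.
Camille controls 7 companies.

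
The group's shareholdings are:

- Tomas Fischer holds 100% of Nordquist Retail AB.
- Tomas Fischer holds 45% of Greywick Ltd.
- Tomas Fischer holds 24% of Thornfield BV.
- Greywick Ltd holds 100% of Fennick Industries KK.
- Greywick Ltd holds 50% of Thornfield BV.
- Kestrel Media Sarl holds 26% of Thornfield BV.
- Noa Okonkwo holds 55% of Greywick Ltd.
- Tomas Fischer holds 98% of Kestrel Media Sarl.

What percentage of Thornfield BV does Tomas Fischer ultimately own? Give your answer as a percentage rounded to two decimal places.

Tomas reaches Thornfield along 3 paths.
Via Greywick: 45% × 50% = 22.5%.
Direct stake: 24% = 24%.
Via Kestrel: 98% × 26% = 25.48%.
Total: 22.5% + 24% + 25.48% = 71.98%.

71.98%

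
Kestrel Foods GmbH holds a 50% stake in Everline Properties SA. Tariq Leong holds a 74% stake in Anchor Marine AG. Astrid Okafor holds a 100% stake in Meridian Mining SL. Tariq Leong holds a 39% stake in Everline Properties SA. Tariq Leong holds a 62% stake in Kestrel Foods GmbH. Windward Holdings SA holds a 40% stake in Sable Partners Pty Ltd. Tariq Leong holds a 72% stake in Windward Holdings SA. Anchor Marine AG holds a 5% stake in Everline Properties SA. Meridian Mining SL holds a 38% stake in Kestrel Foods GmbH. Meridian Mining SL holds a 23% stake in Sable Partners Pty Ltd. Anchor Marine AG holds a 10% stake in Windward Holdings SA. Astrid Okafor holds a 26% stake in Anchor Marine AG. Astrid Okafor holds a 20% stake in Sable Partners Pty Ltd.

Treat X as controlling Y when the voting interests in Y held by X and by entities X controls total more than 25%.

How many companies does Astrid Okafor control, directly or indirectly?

Astrid holds 26% of Anchor, so Astrid controls Anchor.
Astrid holds 100% of Meridian, so Astrid controls Meridian.
Meridian holds 38% of Kestrel, so Astrid controls Kestrel.
Astrid and Meridian together hold 20% + 23% = 43% of Sable, so Astrid controls Sable.
Kestrel and Anchor together hold 50% + 5% = 55% of Everline, so Astrid controls Everline.
No other company's threshold is met.
Astrid controls 5 companies.

5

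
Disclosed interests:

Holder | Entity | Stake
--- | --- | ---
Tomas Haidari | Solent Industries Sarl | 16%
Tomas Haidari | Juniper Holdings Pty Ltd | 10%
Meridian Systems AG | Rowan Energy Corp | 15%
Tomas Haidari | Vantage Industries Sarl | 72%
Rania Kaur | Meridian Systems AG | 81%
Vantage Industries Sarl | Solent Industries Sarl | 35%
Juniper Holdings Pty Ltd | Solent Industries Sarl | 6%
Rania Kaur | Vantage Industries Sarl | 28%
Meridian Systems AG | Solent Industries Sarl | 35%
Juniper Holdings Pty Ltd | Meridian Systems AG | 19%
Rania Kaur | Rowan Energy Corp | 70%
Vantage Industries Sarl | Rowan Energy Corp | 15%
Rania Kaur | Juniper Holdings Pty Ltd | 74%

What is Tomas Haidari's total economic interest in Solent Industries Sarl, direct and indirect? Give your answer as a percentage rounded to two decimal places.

Tomas reaches Solent along 4 paths.
Via Juniper → Meridian: 10% × 19% × 35% = 0.665%.
Direct stake: 16% = 16%.
Via Vantage: 72% × 35% = 25.2%.
Via Juniper: 10% × 6% = 0.6%.
Total: 0.665% + 16% + 25.2% + 0.6% = 42.465%.
Rounded: 42.47%.

42.47%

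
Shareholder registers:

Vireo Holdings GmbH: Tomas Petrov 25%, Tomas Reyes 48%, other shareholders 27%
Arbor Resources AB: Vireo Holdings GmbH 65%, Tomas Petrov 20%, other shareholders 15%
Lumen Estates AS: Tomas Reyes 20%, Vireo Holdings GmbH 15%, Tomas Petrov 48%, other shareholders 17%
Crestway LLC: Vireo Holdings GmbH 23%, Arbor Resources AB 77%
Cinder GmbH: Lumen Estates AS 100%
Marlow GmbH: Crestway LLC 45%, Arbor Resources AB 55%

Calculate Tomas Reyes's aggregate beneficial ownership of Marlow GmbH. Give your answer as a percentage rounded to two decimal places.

Tomas Reyes reaches Marlow along 3 paths.
Via Vireo → Crestway: 48% × 23% × 45% = 4.968%.
Via Vireo → Arbor → Crestway: 48% × 65% × 77% × 45% = 10.8108%.
Via Vireo → Arbor: 48% × 65% × 55% = 17.16%.
Total: 4.968% + 10.8108% + 17.16% = 32.9388%.
Rounded: 32.94%.

32.94%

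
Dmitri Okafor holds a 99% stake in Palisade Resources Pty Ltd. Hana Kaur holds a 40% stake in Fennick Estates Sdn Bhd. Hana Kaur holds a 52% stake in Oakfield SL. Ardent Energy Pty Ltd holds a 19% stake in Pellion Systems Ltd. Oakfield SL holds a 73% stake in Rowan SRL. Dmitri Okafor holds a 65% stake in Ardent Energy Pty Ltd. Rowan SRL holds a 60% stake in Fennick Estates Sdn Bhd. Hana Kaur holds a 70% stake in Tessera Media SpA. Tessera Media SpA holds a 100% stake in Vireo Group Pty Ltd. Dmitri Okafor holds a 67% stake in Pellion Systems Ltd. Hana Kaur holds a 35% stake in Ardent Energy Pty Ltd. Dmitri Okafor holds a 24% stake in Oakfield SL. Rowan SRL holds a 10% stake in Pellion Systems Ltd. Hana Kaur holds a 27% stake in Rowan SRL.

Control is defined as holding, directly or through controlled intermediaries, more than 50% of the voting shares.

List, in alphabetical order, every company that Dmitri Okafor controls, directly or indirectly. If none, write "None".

Ardent Energy Pty Ltd, Palisade Resources Pty Ltd, Pellion Systems Ltd

Dmitri holds 65% of Ardent, so Dmitri controls Ardent.
Ardent and Dmitri together hold 19% + 67% = 86% of Pellion, so Dmitri controls Pellion.
Dmitri holds 99% of Palisade, so Dmitri controls Palisade.
No other company's threshold is met.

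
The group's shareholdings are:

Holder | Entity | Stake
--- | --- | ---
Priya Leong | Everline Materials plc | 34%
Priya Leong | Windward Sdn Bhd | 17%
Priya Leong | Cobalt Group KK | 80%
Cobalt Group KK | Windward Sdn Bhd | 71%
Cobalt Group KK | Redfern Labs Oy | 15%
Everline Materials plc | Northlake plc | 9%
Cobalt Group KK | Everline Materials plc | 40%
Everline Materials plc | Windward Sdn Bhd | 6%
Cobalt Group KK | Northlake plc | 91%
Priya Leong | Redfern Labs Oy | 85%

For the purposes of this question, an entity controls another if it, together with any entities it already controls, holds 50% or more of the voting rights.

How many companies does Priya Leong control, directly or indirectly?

5

Priya holds 80% of Cobalt, so Priya controls Cobalt.
Priya and Cobalt together hold 85% + 15% = 100% of Redfern, so Priya controls Redfern.
Cobalt and Priya together hold 40% + 34% = 74% of Everline, so Priya controls Everline.
Cobalt and Priya and Everline together hold 71% + 17% + 6% = 94% of Windward, so Priya controls Windward.
Cobalt and Everline together hold 91% + 9% = 100% of Northlake, so Priya controls Northlake.
Priya controls 5 companies.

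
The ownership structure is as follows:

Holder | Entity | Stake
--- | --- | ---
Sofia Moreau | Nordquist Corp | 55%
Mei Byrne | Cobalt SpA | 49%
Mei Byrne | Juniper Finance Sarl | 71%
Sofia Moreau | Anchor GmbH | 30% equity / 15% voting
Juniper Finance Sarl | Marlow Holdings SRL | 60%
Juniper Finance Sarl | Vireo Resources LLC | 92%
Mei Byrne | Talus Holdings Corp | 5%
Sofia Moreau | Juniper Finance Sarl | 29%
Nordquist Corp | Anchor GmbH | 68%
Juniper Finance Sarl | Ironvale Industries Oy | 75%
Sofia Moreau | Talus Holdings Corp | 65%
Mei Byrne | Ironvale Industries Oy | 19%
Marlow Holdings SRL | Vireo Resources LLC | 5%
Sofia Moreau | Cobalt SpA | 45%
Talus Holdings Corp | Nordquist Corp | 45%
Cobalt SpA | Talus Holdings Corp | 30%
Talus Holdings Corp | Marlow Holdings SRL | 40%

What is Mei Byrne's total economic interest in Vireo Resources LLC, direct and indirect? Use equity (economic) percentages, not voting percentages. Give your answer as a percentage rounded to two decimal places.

67.84%

Mei reaches Vireo along 4 paths.
Via Cobalt → Talus → Marlow: 49% × 30% × 40% × 5% = 0.294%.
Via Talus → Marlow: 5% × 40% × 5% = 0.1%.
Via Juniper → Marlow: 71% × 60% × 5% = 2.13%.
Via Juniper: 71% × 92% = 65.32%.
Total: 0.294% + 0.1% + 2.13% + 65.32% = 67.844%.
Rounded: 67.84%.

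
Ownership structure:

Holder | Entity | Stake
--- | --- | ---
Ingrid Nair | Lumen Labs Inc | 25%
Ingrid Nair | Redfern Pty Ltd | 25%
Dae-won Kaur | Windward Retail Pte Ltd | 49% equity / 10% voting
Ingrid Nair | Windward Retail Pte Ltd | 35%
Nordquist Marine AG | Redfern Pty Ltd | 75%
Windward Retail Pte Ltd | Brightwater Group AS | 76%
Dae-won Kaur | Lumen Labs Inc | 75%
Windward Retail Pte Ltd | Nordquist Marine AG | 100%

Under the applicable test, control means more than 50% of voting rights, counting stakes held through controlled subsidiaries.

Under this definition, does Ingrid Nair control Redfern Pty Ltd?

No

Ingrid's largest direct stake is 35% in Windward, which does not meet the threshold, so Ingrid controls no company.
In Redfern, Ingrid's side holds only 25%, not > 50%.
So Ingrid does not control Redfern.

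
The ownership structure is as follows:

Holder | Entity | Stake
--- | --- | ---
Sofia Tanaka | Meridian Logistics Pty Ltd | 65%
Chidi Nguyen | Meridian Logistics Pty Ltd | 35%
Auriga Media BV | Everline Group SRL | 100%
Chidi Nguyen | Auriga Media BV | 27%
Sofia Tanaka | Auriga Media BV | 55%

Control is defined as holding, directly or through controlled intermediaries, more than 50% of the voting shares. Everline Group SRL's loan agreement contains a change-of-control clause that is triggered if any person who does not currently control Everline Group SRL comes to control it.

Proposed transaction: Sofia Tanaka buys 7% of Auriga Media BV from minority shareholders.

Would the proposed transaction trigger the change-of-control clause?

The purchase changes only Sofia's holdings, so Sofia is the only person who could newly come to control Everline.
Sofia holds 55% of Auriga, so Sofia controls Auriga.
Auriga holds 100% of Everline, so Sofia controls Everline.
So Sofia already controls Everline before the transaction.
After the purchase, Sofia's direct stake in Auriga rises to 55% + 7% = 62%.
Sofia controlled Everline already, so this is not a new person acquiring control; every other person's position is unchanged or reduced.
No new person acquires control, so the clause is not triggered.

No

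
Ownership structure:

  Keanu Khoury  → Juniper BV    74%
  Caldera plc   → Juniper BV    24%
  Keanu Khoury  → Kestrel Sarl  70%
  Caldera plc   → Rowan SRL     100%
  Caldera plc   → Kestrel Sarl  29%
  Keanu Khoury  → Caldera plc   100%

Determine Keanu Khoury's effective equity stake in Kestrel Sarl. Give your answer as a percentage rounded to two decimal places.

Keanu reaches Kestrel along 2 paths.
Direct stake: 70% = 70%.
Via Caldera: 100% × 29% = 29%.
Total: 70% + 29% = 99%.
Rounded: 99.00%.

99.00%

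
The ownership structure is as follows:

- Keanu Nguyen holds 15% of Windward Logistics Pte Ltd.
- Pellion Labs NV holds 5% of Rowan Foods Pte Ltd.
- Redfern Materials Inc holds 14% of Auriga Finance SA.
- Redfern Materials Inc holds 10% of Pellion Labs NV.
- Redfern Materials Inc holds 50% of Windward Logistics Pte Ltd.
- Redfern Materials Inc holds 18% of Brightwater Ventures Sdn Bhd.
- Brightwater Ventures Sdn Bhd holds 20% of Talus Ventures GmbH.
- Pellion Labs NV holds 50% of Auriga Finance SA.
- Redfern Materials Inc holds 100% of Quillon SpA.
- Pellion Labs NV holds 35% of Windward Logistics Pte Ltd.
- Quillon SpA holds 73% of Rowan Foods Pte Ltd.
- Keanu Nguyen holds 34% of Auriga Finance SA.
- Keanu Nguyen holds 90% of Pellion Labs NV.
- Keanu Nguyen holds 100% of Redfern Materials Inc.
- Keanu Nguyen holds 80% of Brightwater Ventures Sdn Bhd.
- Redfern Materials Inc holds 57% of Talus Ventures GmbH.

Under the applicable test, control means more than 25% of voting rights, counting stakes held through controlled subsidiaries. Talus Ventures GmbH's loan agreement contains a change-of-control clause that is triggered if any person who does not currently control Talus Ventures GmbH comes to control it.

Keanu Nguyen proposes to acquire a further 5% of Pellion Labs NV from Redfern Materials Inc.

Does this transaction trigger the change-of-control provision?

No

The purchase adds only to Keanu's holdings (Redfern's stake shrinks), so Keanu is the only person who could newly come to control Talus.
Keanu holds 100% of Redfern, so Keanu controls Redfern.
Keanu and Redfern together hold 80% + 18% = 98% of Brightwater, so Keanu controls Brightwater.
Brightwater and Redfern together hold 20% + 57% = 77% of Talus, so Keanu controls Talus.
So Keanu already controls Talus before the transaction.
After the purchase, Keanu's direct stake in Pellion rises to 90% + 5% = 95%, and Redfern's stake falls to 5%.
Keanu controlled Talus already, so this is not a new person acquiring control; every other person's position is unchanged or reduced.
No new person acquires control, so the clause is not triggered.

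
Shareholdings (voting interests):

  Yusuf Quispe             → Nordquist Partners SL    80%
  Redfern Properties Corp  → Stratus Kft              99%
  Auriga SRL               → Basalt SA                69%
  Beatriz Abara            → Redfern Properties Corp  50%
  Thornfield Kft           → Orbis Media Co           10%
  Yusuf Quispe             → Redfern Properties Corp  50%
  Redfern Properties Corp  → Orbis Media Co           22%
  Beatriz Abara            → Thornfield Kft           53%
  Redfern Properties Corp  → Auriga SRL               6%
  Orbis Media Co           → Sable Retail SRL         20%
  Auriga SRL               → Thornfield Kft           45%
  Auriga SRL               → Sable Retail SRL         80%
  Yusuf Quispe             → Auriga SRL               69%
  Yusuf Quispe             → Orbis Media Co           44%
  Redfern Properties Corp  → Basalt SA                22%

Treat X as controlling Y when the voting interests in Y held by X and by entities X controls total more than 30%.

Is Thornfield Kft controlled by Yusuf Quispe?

Yes

Yusuf holds 50% of Redfern, so Yusuf controls Redfern.
Redfern and Yusuf together hold 6% + 69% = 75% of Auriga, so Yusuf controls Auriga.
Auriga holds 45% of Thornfield, so Yusuf controls Thornfield.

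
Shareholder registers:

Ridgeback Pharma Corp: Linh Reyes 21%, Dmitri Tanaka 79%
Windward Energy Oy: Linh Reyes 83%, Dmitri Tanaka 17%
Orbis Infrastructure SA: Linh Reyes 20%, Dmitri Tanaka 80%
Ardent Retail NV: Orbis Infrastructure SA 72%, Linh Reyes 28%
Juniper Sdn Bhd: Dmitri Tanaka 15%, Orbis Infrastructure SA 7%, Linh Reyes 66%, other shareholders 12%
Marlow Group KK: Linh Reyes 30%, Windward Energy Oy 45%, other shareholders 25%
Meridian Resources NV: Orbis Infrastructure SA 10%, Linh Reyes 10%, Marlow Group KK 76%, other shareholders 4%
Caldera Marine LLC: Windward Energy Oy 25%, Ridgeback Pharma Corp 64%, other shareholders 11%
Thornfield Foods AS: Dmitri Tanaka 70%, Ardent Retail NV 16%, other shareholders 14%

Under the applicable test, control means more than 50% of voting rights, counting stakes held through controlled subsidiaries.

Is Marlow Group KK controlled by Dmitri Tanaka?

Dmitri holds 79% of Ridgeback, so Dmitri controls Ridgeback.
Dmitri holds 80% of Orbis, so Dmitri controls Orbis.
Orbis holds 72% of Ardent, so Dmitri controls Ardent.
Ridgeback holds 64% of Caldera, so Dmitri controls Caldera.
Dmitri and Ardent together hold 70% + 16% = 86% of Thornfield, so Dmitri controls Thornfield.
Neither Dmitri nor any entity Dmitri controls holds any voting interest in Marlow.
So Dmitri does not control Marlow.

No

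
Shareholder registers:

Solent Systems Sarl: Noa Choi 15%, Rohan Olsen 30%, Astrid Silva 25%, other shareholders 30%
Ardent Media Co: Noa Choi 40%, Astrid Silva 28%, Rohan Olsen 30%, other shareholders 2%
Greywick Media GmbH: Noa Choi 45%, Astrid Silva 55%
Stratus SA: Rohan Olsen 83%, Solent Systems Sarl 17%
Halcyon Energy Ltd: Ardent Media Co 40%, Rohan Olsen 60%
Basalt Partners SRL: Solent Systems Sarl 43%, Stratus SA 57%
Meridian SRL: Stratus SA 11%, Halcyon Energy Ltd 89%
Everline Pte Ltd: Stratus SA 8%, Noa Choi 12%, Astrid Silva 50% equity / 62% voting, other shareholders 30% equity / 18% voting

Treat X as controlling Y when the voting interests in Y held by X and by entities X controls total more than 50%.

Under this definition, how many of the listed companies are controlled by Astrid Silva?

2

Astrid holds 55% of Greywick, so Astrid controls Greywick.
Astrid holds 62% of Everline, so Astrid controls Everline.
No other company's threshold is met.
Astrid controls 2 companies.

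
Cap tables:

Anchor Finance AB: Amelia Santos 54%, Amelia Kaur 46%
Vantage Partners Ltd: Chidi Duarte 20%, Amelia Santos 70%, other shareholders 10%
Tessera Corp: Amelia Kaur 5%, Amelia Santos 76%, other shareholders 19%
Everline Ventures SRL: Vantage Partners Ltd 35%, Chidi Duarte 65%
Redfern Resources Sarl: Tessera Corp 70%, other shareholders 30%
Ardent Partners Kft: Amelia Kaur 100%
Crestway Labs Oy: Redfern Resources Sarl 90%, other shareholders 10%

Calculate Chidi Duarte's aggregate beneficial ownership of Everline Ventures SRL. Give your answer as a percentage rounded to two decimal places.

72.00%

Chidi reaches Everline along 2 paths.
Via Vantage: 20% × 35% = 7%.
Direct stake: 65% = 65%.
Total: 7% + 65% = 72%.
Rounded: 72.00%.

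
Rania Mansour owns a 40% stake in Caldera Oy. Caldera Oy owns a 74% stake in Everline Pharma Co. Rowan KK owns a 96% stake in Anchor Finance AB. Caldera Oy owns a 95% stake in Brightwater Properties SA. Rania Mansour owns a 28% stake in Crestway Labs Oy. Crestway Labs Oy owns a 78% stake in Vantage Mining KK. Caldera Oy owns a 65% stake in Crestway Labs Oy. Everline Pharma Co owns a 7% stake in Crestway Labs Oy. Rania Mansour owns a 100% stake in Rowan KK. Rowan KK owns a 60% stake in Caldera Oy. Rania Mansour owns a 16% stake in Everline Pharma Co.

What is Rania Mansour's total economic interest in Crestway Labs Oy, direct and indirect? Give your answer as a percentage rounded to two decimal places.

Rania reaches Crestway along 6 paths.
Via Rowan → Caldera: 100% × 60% × 65% = 39%.
Via Caldera: 40% × 65% = 26%.
Direct stake: 28% = 28%.
Via Rowan → Caldera → Everline: 100% × 60% × 74% × 7% = 3.108%.
Via Caldera → Everline: 40% × 74% × 7% = 2.072%.
Via Everline: 16% × 7% = 1.12%.
Total: 39% + 26% + 28% + 3.108% + 2.072% + 1.12% = 99.3%.
Rounded: 99.30%.

99.30%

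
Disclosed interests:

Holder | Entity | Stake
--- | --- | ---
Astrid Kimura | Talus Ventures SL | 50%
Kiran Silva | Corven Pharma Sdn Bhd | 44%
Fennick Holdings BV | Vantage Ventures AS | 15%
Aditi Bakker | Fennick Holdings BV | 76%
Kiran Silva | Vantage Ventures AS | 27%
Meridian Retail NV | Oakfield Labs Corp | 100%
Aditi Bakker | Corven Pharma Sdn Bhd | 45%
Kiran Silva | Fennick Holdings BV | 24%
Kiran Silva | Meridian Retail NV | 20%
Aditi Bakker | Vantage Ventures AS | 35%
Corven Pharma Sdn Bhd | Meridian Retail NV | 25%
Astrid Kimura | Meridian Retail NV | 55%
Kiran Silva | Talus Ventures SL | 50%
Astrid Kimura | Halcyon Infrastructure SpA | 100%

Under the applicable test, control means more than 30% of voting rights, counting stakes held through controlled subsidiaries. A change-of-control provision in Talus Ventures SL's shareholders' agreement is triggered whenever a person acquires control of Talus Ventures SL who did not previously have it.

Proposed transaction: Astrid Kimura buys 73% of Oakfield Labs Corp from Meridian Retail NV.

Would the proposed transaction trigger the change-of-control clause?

No

The purchase adds only to Astrid's holdings (Meridian's stake shrinks), so Astrid is the only person who could newly come to control Talus.
Astrid holds 50% of Talus, so Astrid controls Talus.
So Astrid already controls Talus before the transaction.
After the purchase, Astrid holds 73% of Oakfield directly, and Meridian's stake falls to 27%.
Astrid controlled Talus already, so this is not a new person acquiring control; every other person's position is unchanged or reduced.
No new person acquires control, so the clause is not triggered.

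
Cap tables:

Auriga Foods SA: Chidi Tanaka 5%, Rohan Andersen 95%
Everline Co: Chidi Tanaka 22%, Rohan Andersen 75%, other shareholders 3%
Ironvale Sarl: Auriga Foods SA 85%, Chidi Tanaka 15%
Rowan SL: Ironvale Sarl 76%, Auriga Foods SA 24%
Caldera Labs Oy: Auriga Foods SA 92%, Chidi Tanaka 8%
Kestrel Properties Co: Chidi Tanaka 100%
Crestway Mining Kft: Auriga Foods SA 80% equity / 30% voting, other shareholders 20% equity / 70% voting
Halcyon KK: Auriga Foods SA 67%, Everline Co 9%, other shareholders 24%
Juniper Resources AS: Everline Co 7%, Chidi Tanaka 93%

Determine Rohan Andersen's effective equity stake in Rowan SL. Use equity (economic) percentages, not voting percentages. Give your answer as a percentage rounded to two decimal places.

Rohan reaches Rowan along 2 paths.
Via Auriga → Ironvale: 95% × 85% × 76% = 61.37%.
Via Auriga: 95% × 24% = 22.8%.
Total: 61.37% + 22.8% = 84.17%.

84.17%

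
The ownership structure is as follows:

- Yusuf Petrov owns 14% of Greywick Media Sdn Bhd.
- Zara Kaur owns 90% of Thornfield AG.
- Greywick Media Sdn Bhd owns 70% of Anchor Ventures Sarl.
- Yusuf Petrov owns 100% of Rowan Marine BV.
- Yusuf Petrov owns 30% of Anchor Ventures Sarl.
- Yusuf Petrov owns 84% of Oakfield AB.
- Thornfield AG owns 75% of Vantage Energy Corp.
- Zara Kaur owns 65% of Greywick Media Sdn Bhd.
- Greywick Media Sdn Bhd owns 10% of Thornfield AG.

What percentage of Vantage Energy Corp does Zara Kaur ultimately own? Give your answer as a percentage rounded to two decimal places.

Zara reaches Vantage along 2 paths.
Via Thornfield: 90% × 75% = 67.5%.
Via Greywick → Thornfield: 65% × 10% × 75% = 4.875%.
Total: 67.5% + 4.875% = 72.375%.
Rounded: 72.38%.

72.38%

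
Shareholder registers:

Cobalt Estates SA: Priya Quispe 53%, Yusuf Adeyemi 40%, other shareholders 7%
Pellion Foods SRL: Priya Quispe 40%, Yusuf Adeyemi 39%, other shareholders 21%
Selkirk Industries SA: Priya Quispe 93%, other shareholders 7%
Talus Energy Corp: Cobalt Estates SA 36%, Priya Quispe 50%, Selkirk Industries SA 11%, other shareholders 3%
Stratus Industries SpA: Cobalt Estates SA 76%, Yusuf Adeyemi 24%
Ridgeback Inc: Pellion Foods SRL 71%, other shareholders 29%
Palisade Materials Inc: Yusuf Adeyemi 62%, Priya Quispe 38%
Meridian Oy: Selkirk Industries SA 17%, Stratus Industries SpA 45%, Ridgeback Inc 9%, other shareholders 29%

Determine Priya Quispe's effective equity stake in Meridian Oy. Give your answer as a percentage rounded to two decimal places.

36.49%

Priya reaches Meridian along 3 paths.
Via Selkirk: 93% × 17% = 15.81%.
Via Cobalt → Stratus: 53% × 76% × 45% = 18.126%.
Via Pellion → Ridgeback: 40% × 71% × 9% = 2.556%.
Total: 15.81% + 18.126% + 2.556% = 36.492%.
Rounded: 36.49%.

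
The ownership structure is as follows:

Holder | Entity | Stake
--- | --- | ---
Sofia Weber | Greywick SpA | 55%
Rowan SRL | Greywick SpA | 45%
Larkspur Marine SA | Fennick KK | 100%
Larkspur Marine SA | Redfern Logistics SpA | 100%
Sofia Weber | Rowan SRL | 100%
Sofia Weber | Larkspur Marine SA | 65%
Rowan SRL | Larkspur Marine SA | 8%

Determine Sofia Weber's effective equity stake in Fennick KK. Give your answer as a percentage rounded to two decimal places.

Sofia reaches Fennick along 2 paths.
Via Rowan → Larkspur: 100% × 8% × 100% = 8%.
Via Larkspur: 65% × 100% = 65%.
Total: 8% + 65% = 73%.
Rounded: 73.00%.

73.00%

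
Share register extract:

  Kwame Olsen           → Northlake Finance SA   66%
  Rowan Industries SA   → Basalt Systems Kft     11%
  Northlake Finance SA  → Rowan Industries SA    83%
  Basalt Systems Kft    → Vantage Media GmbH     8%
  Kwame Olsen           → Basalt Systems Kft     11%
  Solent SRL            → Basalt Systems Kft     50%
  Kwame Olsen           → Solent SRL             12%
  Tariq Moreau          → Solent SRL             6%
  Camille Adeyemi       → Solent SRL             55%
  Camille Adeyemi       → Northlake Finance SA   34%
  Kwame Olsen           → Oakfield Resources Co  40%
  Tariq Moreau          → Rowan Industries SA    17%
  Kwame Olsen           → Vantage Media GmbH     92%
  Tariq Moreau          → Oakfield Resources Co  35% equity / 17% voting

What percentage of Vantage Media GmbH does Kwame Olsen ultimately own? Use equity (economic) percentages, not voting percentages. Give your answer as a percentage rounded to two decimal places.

Kwame reaches Vantage along 4 paths.
Via Northlake → Rowan → Basalt: 66% × 83% × 11% × 8% = 0.482064%.
Via Basalt: 11% × 8% = 0.88%.
Via Solent → Basalt: 12% × 50% × 8% = 0.48%.
Direct stake: 92% = 92%.
Total: 0.482064% + 0.88% + 0.48% + 92% = 93.842064%.
Rounded: 93.84%.

93.84%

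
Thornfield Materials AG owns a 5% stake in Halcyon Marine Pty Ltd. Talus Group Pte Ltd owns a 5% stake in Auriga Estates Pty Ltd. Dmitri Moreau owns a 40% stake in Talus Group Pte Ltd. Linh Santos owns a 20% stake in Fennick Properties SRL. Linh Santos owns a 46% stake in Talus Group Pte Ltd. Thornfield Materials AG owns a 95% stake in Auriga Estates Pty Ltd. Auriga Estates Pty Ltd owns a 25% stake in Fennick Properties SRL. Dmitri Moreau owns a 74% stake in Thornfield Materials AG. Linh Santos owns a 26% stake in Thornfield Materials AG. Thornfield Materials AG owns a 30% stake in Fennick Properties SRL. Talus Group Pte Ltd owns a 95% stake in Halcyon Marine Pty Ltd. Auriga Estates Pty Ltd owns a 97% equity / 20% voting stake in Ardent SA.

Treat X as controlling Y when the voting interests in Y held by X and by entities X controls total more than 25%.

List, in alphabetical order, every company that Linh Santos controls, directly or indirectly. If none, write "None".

Auriga Estates Pty Ltd, Fennick Properties SRL, Halcyon Marine Pty Ltd, Talus Group Pte Ltd, Thornfield Materials AG

Linh holds 26% of Thornfield, so Linh controls Thornfield.
Linh holds 46% of Talus, so Linh controls Talus.
Talus and Thornfield together hold 5% + 95% = 100% of Auriga, so Linh controls Auriga.
Auriga and Thornfield and Linh together hold 25% + 30% + 20% = 75% of Fennick, so Linh controls Fennick.
Talus and Thornfield together hold 95% + 5% = 100% of Halcyon, so Linh controls Halcyon.
No other company's threshold is met.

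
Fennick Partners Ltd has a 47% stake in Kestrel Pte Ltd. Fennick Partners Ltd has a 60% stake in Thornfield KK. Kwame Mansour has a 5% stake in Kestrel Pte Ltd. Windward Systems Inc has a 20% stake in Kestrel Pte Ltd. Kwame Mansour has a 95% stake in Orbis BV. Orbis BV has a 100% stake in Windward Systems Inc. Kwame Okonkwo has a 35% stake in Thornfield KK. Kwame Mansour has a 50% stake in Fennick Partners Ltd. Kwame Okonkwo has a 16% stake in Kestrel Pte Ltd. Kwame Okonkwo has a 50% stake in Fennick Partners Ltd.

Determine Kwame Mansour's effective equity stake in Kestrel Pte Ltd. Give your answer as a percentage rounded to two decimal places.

47.50%

Kwame Mansour reaches Kestrel along 3 paths.
Via Orbis → Windward: 95% × 100% × 20% = 19%.
Via Fennick: 50% × 47% = 23.5%.
Direct stake: 5% = 5%.
Total: 19% + 23.5% + 5% = 47.5%.
Rounded: 47.50%.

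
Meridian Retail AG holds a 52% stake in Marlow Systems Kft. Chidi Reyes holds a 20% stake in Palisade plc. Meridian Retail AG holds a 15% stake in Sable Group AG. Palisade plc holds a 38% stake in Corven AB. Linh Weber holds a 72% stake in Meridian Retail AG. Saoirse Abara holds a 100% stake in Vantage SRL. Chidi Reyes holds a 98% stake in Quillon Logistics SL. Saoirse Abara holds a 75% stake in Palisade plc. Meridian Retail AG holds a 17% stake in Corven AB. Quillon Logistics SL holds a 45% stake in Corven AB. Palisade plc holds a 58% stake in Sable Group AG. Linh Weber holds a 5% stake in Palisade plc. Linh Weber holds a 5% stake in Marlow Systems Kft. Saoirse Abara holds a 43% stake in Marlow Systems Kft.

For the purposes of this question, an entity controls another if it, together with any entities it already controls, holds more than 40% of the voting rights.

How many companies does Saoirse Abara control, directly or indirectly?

Saoirse holds 75% of Palisade, so Saoirse controls Palisade.
Palisade holds 58% of Sable, so Saoirse controls Sable.
Saoirse holds 43% of Marlow, so Saoirse controls Marlow.
Saoirse holds 100% of Vantage, so Saoirse controls Vantage.
No other company's threshold is met.
Saoirse controls 4 companies.

4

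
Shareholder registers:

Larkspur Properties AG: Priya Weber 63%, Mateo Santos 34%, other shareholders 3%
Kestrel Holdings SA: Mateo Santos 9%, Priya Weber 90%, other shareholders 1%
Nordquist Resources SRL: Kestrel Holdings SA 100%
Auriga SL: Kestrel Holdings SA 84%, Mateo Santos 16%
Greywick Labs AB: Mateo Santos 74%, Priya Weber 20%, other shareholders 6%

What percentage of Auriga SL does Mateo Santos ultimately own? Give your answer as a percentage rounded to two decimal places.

23.56%

Mateo reaches Auriga along 2 paths.
Via Kestrel: 9% × 84% = 7.56%.
Direct stake: 16% = 16%.
Total: 7.56% + 16% = 23.56%.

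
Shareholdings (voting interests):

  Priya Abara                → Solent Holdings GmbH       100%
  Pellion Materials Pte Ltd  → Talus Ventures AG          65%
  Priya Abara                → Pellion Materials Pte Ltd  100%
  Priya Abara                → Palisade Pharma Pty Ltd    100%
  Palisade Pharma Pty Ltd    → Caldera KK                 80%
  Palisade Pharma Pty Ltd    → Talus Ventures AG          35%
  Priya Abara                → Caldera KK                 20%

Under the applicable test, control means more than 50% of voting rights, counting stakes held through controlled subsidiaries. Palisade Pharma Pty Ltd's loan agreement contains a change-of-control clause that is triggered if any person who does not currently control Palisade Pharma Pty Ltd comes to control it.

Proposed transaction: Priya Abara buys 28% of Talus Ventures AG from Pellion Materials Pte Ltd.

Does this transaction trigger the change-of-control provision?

The purchase adds only to Priya's holdings (Pellion's stake shrinks), so Priya is the only person who could newly come to control Palisade.
Priya holds 100% of Palisade, so Priya controls Palisade.
So Priya already controls Palisade before the transaction.
After the purchase, Priya holds 28% of Talus directly, and Pellion's stake falls to 37%.
Priya controlled Palisade already, so this is not a new person acquiring control; every other person's position is unchanged or reduced.
No new person acquires control, so the clause is not triggered.

No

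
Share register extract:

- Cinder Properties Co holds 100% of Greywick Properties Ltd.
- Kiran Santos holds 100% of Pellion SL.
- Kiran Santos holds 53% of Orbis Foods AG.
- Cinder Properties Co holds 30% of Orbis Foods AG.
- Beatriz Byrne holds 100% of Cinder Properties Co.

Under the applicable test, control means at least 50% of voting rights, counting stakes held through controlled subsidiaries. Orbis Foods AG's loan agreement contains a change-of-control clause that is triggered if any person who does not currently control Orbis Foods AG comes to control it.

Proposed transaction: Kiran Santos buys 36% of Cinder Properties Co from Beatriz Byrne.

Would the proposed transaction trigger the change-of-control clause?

The purchase adds only to Kiran's holdings (Beatriz's stake shrinks), so Kiran is the only person who could newly come to control Orbis.
Kiran holds 53% of Orbis, so Kiran controls Orbis.
So Kiran already controls Orbis before the transaction.
After the purchase, Kiran holds 36% of Cinder directly, and Beatriz's stake falls to 64%.
Kiran controlled Orbis already, so this is not a new person acquiring control; every other person's position is unchanged or reduced.
No new person acquires control, so the clause is not triggered.

No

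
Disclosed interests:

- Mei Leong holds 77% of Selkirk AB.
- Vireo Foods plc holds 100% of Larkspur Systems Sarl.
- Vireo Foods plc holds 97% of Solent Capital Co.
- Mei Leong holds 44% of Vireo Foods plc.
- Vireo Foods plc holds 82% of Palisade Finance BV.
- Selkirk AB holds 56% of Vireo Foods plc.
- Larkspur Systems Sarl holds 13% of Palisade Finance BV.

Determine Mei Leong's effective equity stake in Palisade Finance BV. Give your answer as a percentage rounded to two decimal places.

Mei reaches Palisade along 4 paths.
Via Selkirk → Vireo: 77% × 56% × 82% = 35.3584%.
Via Vireo: 44% × 82% = 36.08%.
Via Selkirk → Vireo → Larkspur: 77% × 56% × 100% × 13% = 5.6056%.
Via Vireo → Larkspur: 44% × 100% × 13% = 5.72%.
Total: 35.3584% + 36.08% + 5.6056% + 5.72% = 82.764%.
Rounded: 82.76%.

82.76%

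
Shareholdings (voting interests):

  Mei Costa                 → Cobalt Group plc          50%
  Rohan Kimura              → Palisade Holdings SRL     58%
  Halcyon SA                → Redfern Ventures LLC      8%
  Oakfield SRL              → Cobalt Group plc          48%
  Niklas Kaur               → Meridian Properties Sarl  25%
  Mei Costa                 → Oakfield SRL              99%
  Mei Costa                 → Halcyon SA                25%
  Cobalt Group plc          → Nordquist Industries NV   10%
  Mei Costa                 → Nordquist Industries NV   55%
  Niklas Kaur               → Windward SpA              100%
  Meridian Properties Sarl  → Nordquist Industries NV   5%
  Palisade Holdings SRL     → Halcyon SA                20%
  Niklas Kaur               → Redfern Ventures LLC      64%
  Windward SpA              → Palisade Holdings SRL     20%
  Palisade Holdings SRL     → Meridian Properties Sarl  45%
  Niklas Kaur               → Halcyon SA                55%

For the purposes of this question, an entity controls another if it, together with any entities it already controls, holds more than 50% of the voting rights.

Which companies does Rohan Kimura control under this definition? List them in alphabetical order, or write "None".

Palisade Holdings SRL

Rohan holds 58% of Palisade, so Rohan controls Palisade.
No other company's threshold is met.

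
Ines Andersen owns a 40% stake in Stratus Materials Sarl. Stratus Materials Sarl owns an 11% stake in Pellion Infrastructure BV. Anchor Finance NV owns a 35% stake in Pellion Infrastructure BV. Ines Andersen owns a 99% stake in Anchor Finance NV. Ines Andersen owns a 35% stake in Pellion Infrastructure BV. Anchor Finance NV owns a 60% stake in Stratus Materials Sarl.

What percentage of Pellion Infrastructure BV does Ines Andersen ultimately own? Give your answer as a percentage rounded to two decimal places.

Ines reaches Pellion along 4 paths.
Via Anchor: 99% × 35% = 34.65%.
Via Stratus: 40% × 11% = 4.4%.
Via Anchor → Stratus: 99% × 60% × 11% = 6.534%.
Direct stake: 35% = 35%.
Total: 34.65% + 4.4% + 6.534% + 35% = 80.584%.
Rounded: 80.58%.

80.58%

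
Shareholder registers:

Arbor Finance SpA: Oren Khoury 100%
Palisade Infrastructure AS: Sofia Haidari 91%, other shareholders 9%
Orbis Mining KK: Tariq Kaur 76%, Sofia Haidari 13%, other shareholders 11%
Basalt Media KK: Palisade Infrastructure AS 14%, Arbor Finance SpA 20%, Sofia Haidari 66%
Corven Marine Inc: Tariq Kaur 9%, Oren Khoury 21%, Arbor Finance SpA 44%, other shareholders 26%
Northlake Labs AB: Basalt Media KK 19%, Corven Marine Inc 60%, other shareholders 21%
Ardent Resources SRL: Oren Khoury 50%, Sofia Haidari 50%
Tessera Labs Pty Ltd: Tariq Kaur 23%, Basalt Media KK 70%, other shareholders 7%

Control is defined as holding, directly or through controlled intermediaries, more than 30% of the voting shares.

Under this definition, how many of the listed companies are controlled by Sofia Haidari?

4

Sofia holds 91% of Palisade, so Sofia controls Palisade.
Palisade and Sofia together hold 14% + 66% = 80% of Basalt, so Sofia controls Basalt.
Sofia holds 50% of Ardent, so Sofia controls Ardent.
Basalt holds 70% of Tessera, so Sofia controls Tessera.
No other company's threshold is met.
Sofia controls 4 companies.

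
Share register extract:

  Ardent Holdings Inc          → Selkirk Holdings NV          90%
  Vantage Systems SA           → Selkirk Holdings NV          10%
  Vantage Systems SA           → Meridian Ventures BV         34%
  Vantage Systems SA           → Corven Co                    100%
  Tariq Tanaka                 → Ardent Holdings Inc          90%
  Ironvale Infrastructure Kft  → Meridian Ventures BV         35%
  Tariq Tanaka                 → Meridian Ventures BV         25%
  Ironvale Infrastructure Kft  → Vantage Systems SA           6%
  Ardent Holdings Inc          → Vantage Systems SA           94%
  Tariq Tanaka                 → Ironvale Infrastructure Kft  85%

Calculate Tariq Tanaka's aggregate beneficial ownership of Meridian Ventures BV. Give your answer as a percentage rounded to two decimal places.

85.25%

Tariq reaches Meridian along 4 paths.
Via Ironvale: 85% × 35% = 29.75%.
Direct stake: 25% = 25%.
Via Ardent → Vantage: 90% × 94% × 34% = 28.764%.
Via Ironvale → Vantage: 85% × 6% × 34% = 1.734%.
Total: 29.75% + 25% + 28.764% + 1.734% = 85.248%.
Rounded: 85.25%.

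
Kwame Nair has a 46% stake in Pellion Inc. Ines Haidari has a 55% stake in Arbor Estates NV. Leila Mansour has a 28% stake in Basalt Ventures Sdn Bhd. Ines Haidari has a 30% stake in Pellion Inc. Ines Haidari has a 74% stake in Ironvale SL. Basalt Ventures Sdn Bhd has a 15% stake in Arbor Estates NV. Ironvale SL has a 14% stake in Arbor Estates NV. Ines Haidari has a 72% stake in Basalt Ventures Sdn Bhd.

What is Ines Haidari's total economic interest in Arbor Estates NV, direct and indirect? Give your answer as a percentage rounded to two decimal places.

Ines reaches Arbor along 3 paths.
Via Ironvale: 74% × 14% = 10.36%.
Direct stake: 55% = 55%.
Via Basalt: 72% × 15% = 10.8%.
Total: 10.36% + 55% + 10.8% = 76.16%.

76.16%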